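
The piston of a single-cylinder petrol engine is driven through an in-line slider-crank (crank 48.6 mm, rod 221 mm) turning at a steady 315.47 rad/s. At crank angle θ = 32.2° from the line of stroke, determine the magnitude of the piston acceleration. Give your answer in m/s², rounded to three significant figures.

4570

ω = 315.5 rad/s
x(θ) = r cosθ + √(L² − r² sin²θ); with ω constant, a = ω²·d²x/dθ².
d²x/dθ² = −r cosθ − r²(cos2θ)/√u − r⁴ sin²2θ/(4u^{3/2}),  u = L² − r² sin²θ = 0.0481703 m².
Substituting r = 0.0486 m, L = 0.221 m, θ = 32.2°: d²x/dθ² = -0.045882 m.
a = ω²·d²x/dθ² = (315.5)²·(-0.045882) = -4566.3 m/s²;  |a| = 4566.3 m/s².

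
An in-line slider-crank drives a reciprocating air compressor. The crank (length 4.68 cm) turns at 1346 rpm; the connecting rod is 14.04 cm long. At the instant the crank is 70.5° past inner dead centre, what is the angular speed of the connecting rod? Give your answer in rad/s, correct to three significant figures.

ω = 141 rad/s (converted from 1346 rpm).
The rod makes angle φ with the slider axis where L sinφ = r sinθ; differentiating, L cosφ·φ̇ = r ω cosθ.
L cosφ = √(L² − r² sin²θ) = 0.13329 m.
|ω_rod| = r ω |cosθ| / √(L² − r² sin²θ) = 0.0468·141·0.33381/0.13329 = 16.52 rad/s.

16.5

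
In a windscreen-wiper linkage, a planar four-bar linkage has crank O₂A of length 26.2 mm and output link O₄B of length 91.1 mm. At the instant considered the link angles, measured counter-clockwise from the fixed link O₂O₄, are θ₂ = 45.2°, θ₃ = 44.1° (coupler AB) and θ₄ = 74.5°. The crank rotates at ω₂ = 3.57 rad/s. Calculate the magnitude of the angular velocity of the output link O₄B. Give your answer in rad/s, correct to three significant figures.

0.0390

ω₂ = 3.57 rad/s
Differentiating the loop-closure r₂e^{iθ₂}+r₃e^{iθ₃}=r₁+r₄e^{iθ₄} gives r₂ω₂e^{iθ₂}+r₃ω₃e^{iθ₃}=r₄ω₄e^{iθ₄}.
Eliminating the other unknown: ω₄ = r₂ω₂ sin(θ₂−θ₃) / [r₄ sin(θ₄−θ₃)].
Numerator sine = +0.01920; denominator sine = +0.50603.
Result = 0.0262·3.57·(+0.01920) / (0.0911·(+0.50603)) = +0.038951 rad/s; magnitude 0.038951 rad/s.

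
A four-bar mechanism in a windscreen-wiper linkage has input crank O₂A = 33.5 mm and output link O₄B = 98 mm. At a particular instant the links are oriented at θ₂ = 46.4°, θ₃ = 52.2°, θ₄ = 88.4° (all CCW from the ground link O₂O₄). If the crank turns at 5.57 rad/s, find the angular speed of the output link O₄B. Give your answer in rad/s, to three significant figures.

ω₂ = 5.57 rad/s
Differentiating the loop-closure r₂e^{iθ₂}+r₃e^{iθ₃}=r₁+r₄e^{iθ₄} gives r₂ω₂e^{iθ₂}+r₃ω₃e^{iθ₃}=r₄ω₄e^{iθ₄}.
Eliminating the other unknown: ω₄ = r₂ω₂ sin(θ₂−θ₃) / [r₄ sin(θ₄−θ₃)].
Numerator sine = -0.10106; denominator sine = +0.59061.
Result = 0.0335·5.57·(-0.10106) / (0.098·(+0.59061)) = -0.32579 rad/s; magnitude 0.32579 rad/s.

0.326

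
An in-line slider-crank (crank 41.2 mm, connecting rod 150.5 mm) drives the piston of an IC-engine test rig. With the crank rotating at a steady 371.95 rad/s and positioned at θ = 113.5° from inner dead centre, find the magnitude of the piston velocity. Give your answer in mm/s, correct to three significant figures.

12500

ω = 371.9 rad/s
For an in-line slider-crank, x = r cosθ + √(L² − r² sin²θ), so v = −rω sinθ·[1 + r cosθ/√(L² − r² sin²θ)].
With r = 0.0412 m, L = 0.1505 m, θ = 113.5°: √(L² − r² sin²θ) = 0.14568 m.
v = −0.0412·371.9·0.91706·[1 + 0.0412·-0.39875/0.14568] = -12.469 m/s.
|v| = 12.469 m/s = 12469 mm/s.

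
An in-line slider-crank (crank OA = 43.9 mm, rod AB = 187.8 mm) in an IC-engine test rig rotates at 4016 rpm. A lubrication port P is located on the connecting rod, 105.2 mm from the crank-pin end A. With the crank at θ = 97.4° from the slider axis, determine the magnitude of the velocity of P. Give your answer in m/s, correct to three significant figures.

ω = 420.6 rad/s.  Crank-pin speed |V_A| = rω = 18.462 m/s, perpendicular to OA.
Rod angle: sinφ = −(r/L) sinθ ⇒ φ = -13.404°; ω_rod = −rω cosθ/√(L²−r²sin²θ) = +13.016 rad/s.
V_P = V_A + ω_rod × AP, with AP = 0.1052 m along the rod.
Components: V_Px = −rω sinθ − a·ω_rod·sinφ = -17.991 m/s;  V_Py = rω cosθ + a·ω_rod·cosφ = -1.0459 m/s.
|V_P| = √(V_Px² + V_Py²) = 18.022 m/s.

18.0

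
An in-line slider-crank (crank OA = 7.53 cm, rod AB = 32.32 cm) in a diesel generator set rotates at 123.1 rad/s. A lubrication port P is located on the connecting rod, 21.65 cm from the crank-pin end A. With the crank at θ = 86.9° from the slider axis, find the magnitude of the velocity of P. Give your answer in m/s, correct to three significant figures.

ω = 123.1 rad/s.  Crank-pin speed |V_A| = rω = 9.2694 m/s, perpendicular to OA.
Rod angle: sinφ = −(r/L) sinθ ⇒ φ = -13.453°; ω_rod = −rω cosθ/√(L²−r²sin²θ) = -1.5947 rad/s.
V_P = V_A + ω_rod × AP, with AP = 0.2165 m along the rod.
Components: V_Px = −rω sinθ − a·ω_rod·sinφ = -9.3362 m/s;  V_Py = rω cosθ + a·ω_rod·cosφ = +0.16549 m/s.
|V_P| = √(V_Px² + V_Py²) = 9.3377 m/s.

9.34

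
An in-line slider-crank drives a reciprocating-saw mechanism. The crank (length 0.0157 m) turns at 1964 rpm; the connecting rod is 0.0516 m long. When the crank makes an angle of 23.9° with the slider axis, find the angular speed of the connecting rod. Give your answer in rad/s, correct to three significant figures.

57.7

ω = 205.7 rad/s (converted from 1964 rpm).
The rod makes angle φ with the slider axis where L sinφ = r sinθ; differentiating, L cosφ·φ̇ = r ω cosθ.
L cosφ = √(L² − r² sin²θ) = 0.051206 m.
|ω_rod| = r ω |cosθ| / √(L² − r² sin²θ) = 0.0157·205.7·0.91425/0.051206 = 57.652 rad/s.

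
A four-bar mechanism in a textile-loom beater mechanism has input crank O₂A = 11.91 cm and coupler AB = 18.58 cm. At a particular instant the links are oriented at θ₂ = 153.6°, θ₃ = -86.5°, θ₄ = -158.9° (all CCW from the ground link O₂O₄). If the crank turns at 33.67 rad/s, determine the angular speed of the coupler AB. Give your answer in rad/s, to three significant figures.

ω₂ = 33.67 rad/s
Differentiating the loop-closure r₂e^{iθ₂}+r₃e^{iθ₃}=r₁+r₄e^{iθ₄} gives r₂ω₂e^{iθ₂}+r₃ω₃e^{iθ₃}=r₄ω₄e^{iθ₄}.
Eliminating the other unknown: ω₃ = r₂ω₂ sin(θ₄−θ₂) / [r₃ sin(θ₃−θ₄)].
Numerator sine = +0.73728; denominator sine = +0.95319.
Result = 0.1191·33.67·(+0.73728) / (0.1858·(+0.95319)) = +16.694 rad/s; magnitude 16.694 rad/s.

16.7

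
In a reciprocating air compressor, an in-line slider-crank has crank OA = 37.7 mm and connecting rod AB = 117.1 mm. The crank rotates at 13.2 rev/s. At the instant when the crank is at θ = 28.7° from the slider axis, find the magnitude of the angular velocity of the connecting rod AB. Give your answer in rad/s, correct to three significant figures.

23.7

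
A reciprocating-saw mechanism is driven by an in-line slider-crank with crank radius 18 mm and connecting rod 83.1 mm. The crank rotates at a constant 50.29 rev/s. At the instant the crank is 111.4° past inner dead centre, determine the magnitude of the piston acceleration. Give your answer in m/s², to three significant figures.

945

ω = 2π·50.3 = 316 rad/s
x(θ) = r cosθ + √(L² − r² sin²θ); with ω constant, a = ω²·d²x/dθ².
d²x/dθ² = −r cosθ − r²(cos2θ)/√u − r⁴ sin²2θ/(4u^{3/2}),  u = L² − r² sin²θ = 0.00662475 m².
Substituting r = 0.018 m, L = 0.0831 m, θ = 111.4°: d²x/dθ² = +0.0094661 m.
a = ω²·d²x/dθ² = (316)²·(+0.0094661) = +945.13 m/s²;  |a| = 945.13 m/s².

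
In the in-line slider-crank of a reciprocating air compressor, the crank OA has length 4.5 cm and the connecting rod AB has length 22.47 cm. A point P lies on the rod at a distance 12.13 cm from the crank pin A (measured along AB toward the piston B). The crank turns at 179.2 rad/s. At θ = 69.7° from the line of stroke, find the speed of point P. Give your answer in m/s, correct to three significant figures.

7.96

ω = 179.2 rad/s.  Crank-pin speed |V_A| = rω = 8.064 m/s, perpendicular to OA.
Rod angle: sinφ = −(r/L) sinθ ⇒ φ = -10.826°; ω_rod = −rω cosθ/√(L²−r²sin²θ) = -12.676 rad/s.
V_P = V_A + ω_rod × AP, with AP = 0.1213 m along the rod.
Components: V_Px = −rω sinθ − a·ω_rod·sinφ = -7.8519 m/s;  V_Py = rω cosθ + a·ω_rod·cosφ = +1.2874 m/s.
|V_P| = √(V_Px² + V_Py²) = 7.9568 m/s.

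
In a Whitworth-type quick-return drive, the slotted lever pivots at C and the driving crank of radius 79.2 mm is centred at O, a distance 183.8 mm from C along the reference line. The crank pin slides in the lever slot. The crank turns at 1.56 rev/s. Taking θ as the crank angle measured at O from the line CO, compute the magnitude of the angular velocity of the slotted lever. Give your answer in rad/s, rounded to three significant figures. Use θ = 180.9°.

7.42

ω = 9.802 rad/s (from 1.56 rev/s).
Crank pin A relative to C: A = (d + r cosθ, r sinθ); lever angle φ = atan2(r sinθ, d + r cosθ).
Differentiating tanφ: φ̇ = rω(d cosθ + r)/(d² + r² + 2dr cosθ).
d² + r² + 2dr cosθ = |CA|² = 0.0109448 m²;  d cosθ + r = -0.10458 m.
|ω_lever| = |0.0792·9.802·-0.10458| / 0.0109448 = 7.4176 rad/s.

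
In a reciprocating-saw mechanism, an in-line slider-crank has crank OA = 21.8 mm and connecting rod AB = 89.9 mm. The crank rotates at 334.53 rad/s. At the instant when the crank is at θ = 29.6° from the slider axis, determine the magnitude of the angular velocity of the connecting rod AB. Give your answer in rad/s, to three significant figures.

ω = 334.5 rad/s
The rod makes angle φ with the slider axis where L sinφ = r sinθ; differentiating, L cosφ·φ̇ = r ω cosθ.
L cosφ = √(L² − r² sin²θ) = 0.089253 m.
|ω_rod| = r ω |cosθ| / √(L² − r² sin²θ) = 0.0218·334.5·0.86949/0.089253 = 71.046 rad/s.

71.0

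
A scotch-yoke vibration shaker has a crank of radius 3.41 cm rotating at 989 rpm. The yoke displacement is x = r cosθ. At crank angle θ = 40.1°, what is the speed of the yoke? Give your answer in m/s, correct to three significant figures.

2.27

ω = 103.6 rad/s (from 989 rpm).
x = r cosθ ⇒ ẋ = −rω sinθ.
|v| = rω|sinθ| = 0.0341·103.6·|sin 40.1°| = 2.2748 m/s.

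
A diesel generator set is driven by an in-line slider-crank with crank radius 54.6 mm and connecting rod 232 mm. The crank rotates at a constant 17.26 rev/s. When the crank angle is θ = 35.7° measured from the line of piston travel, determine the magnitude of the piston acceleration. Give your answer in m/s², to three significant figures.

572

ω = 2π·17.3 = 108.4 rad/s
x(θ) = r cosθ + √(L² − r² sin²θ); with ω constant, a = ω²·d²x/dθ².
d²x/dθ² = −r cosθ − r²(cos2θ)/√u − r⁴ sin²2θ/(4u^{3/2}),  u = L² − r² sin²θ = 0.0528089 m².
Substituting r = 0.0546 m, L = 0.232 m, θ = 35.7°: d²x/dθ² = -0.048642 m.
a = ω²·d²x/dθ² = (108.4)²·(-0.048642) = -572.07 m/s²;  |a| = 572.07 m/s².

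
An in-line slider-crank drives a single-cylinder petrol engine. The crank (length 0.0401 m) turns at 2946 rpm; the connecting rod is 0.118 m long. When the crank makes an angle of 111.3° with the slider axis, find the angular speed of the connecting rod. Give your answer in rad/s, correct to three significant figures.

ω = 308.5 rad/s (converted from 2946 rpm).
The rod makes angle φ with the slider axis where L sinφ = r sinθ; differentiating, L cosφ·φ̇ = r ω cosθ.
L cosφ = √(L² − r² sin²θ) = 0.11193 m.
|ω_rod| = r ω |cosθ| / √(L² − r² sin²θ) = 0.0401·308.5·0.36325/0.11193 = 40.148 rad/s.

40.1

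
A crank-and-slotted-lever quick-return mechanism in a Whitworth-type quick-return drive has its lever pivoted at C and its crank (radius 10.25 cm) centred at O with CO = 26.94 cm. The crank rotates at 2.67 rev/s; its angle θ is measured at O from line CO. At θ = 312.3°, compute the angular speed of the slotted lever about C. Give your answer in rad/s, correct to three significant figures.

4.06

ω = 16.78 rad/s (from 2.67 rev/s).
Crank pin A relative to C: A = (d + r cosθ, r sinθ); lever angle φ = atan2(r sinθ, d + r cosθ).
Differentiating tanφ: φ̇ = rω(d cosθ + r)/(d² + r² + 2dr cosθ).
d² + r² + 2dr cosθ = |CA|² = 0.120251 m²;  d cosθ + r = +0.28381 m.
|ω_lever| = |0.1025·16.78·+0.28381| / 0.120251 = 4.0584 rad/s.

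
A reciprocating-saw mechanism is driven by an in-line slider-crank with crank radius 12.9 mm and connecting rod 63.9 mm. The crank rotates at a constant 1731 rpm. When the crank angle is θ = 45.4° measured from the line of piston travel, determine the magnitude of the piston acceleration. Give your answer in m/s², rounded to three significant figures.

297

ω = 2π·1731/60 = 181.3 rad/s
x(θ) = r cosθ + √(L² − r² sin²θ); with ω constant, a = ω²·d²x/dθ².
d²x/dθ² = −r cosθ − r²(cos2θ)/√u − r⁴ sin²2θ/(4u^{3/2}),  u = L² − r² sin²θ = 0.00399884 m².
Substituting r = 0.0129 m, L = 0.0639 m, θ = 45.4°: d²x/dθ² = -0.0090484 m.
a = ω²·d²x/dθ² = (181.3)²·(-0.0090484) = -297.32 m/s²;  |a| = 297.32 m/s².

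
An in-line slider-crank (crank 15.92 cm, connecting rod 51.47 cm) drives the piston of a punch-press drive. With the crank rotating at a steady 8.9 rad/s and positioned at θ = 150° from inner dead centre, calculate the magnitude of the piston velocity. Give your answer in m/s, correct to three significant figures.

ω = 8.9 rad/s
For an in-line slider-crank, x = r cosθ + √(L² − r² sin²θ), so v = −rω sinθ·[1 + r cosθ/√(L² − r² sin²θ)].
With r = 0.1592 m, L = 0.5147 m, θ = 150°: √(L² − r² sin²θ) = 0.50851 m.
v = −0.1592·8.9·0.50000·[1 + 0.1592·-0.86603/0.50851] = -0.51636 m/s.
|v| = 0.51636 m/s.

0.516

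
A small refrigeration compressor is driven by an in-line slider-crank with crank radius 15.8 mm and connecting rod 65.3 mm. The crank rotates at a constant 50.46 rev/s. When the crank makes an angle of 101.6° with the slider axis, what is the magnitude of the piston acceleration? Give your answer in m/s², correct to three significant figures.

ω = 2π·50.5 = 317 rad/s
x(θ) = r cosθ + √(L² − r² sin²θ); with ω constant, a = ω²·d²x/dθ².
d²x/dθ² = −r cosθ − r²(cos2θ)/√u − r⁴ sin²2θ/(4u^{3/2}),  u = L² − r² sin²θ = 0.00402454 m².
Substituting r = 0.0158 m, L = 0.0653 m, θ = 101.6°: d²x/dθ² = +0.0067845 m.
a = ω²·d²x/dθ² = (317)²·(+0.0067845) = +681.98 m/s²;  |a| = 681.98 m/s².

682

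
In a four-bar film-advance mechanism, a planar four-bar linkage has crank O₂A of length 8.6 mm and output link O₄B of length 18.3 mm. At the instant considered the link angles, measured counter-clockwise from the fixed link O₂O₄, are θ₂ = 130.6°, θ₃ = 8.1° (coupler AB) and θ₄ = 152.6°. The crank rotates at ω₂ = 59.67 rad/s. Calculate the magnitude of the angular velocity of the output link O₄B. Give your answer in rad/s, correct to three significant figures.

40.7

ω₂ = 59.67 rad/s
Differentiating the loop-closure r₂e^{iθ₂}+r₃e^{iθ₃}=r₁+r₄e^{iθ₄} gives r₂ω₂e^{iθ₂}+r₃ω₃e^{iθ₃}=r₄ω₄e^{iθ₄}.
Eliminating the other unknown: ω₄ = r₂ω₂ sin(θ₂−θ₃) / [r₄ sin(θ₄−θ₃)].
Numerator sine = +0.84339; denominator sine = +0.58070.
Result = 0.0086·59.67·(+0.84339) / (0.0183·(+0.58070)) = +40.727 rad/s; magnitude 40.727 rad/s.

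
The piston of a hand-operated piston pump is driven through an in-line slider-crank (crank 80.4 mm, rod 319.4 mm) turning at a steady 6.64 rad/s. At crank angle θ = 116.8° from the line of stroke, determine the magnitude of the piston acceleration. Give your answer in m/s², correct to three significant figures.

2.13

ω = 6.64 rad/s
x(θ) = r cosθ + √(L² − r² sin²θ); with ω constant, a = ω²·d²x/dθ².
d²x/dθ² = −r cosθ − r²(cos2θ)/√u − r⁴ sin²2θ/(4u^{3/2}),  u = L² − r² sin²θ = 0.0968663 m².
Substituting r = 0.0804 m, L = 0.3194 m, θ = 116.8°: d²x/dθ² = +0.048351 m.
a = ω²·d²x/dθ² = (6.64)²·(+0.048351) = +2.1318 m/s²;  |a| = 2.1318 m/s².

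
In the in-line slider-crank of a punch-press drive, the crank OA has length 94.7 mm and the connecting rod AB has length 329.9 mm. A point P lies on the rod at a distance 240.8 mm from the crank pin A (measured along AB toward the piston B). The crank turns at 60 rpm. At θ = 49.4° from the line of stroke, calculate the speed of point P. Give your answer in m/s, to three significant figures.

ω = 6.283 rad/s.  Crank-pin speed |V_A| = rω = 0.59502 m/s, perpendicular to OA.
Rod angle: sinφ = −(r/L) sinθ ⇒ φ = -12.589°; ω_rod = −rω cosθ/√(L²−r²sin²θ) = -1.2027 rad/s.
V_P = V_A + ω_rod × AP, with AP = 0.2408 m along the rod.
Components: V_Px = −rω sinθ − a·ω_rod·sinφ = -0.5149 m/s;  V_Py = rω cosθ + a·ω_rod·cosφ = +0.10458 m/s.
|V_P| = √(V_Px² + V_Py²) = 0.52541 m/s.

0.525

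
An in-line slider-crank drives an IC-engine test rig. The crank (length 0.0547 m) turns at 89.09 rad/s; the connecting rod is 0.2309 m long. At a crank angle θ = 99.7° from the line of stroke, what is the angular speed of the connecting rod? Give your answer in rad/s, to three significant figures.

ω = 89.09 rad/s
The rod makes angle φ with the slider axis where L sinφ = r sinθ; differentiating, L cosφ·φ̇ = r ω cosθ.
L cosφ = √(L² − r² sin²θ) = 0.22452 m.
|ω_rod| = r ω |cosθ| / √(L² − r² sin²θ) = 0.0547·89.09·0.16849/0.22452 = 3.6571 rad/s.

3.66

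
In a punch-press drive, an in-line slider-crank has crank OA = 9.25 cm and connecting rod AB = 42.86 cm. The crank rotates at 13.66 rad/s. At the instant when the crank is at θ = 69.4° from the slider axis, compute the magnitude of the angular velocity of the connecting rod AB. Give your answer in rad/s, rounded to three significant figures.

ω = 13.66 rad/s
The rod makes angle φ with the slider axis where L sinφ = r sinθ; differentiating, L cosφ·φ̇ = r ω cosθ.
L cosφ = √(L² − r² sin²θ) = 0.41976 m.
|ω_rod| = r ω |cosθ| / √(L² − r² sin²θ) = 0.0925·13.66·0.35184/0.41976 = 1.0591 rad/s.

1.06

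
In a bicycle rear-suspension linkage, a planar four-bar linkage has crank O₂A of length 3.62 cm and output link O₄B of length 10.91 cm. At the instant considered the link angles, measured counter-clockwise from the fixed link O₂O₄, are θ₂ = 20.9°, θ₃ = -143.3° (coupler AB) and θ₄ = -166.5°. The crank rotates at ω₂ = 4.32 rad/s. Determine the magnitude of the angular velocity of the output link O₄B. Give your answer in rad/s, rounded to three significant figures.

0.991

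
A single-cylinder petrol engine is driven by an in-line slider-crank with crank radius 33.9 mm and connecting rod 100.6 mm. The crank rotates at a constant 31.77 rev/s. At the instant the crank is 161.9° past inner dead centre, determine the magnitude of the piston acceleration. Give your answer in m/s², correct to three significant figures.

ω = 2π·31.8 = 199.6 rad/s
x(θ) = r cosθ + √(L² − r² sin²θ); with ω constant, a = ω²·d²x/dθ².
d²x/dθ² = −r cosθ − r²(cos2θ)/√u − r⁴ sin²2θ/(4u^{3/2}),  u = L² − r² sin²θ = 0.0100094 m².
Substituting r = 0.0339 m, L = 0.1006 m, θ = 161.9°: d²x/dθ² = +0.022838 m.
a = ω²·d²x/dθ² = (199.6)²·(+0.022838) = +910.03 m/s²;  |a| = 910.03 m/s².

910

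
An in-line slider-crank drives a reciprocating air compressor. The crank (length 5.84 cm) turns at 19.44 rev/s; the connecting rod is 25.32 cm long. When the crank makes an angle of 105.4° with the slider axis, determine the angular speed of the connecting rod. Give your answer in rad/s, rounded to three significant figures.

7.67

ω = 122.1 rad/s (converted from 19.44 rev/s).
The rod makes angle φ with the slider axis where L sinφ = r sinθ; differentiating, L cosφ·φ̇ = r ω cosθ.
L cosφ = √(L² − r² sin²θ) = 0.24686 m.
|ω_rod| = r ω |cosθ| / √(L² − r² sin²θ) = 0.0584·122.1·0.26556/0.24686 = 7.6735 rad/s.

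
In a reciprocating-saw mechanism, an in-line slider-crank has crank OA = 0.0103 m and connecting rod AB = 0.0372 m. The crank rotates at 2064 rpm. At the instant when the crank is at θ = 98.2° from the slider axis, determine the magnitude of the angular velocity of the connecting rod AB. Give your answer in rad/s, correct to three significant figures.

8.88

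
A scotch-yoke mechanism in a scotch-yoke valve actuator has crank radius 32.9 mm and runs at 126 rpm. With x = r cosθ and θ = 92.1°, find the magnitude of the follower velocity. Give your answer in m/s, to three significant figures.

ω = 13.19 rad/s (from 126 rpm).
x = r cosθ ⇒ ẋ = −rω sinθ.
|v| = rω|sinθ| = 0.0329·13.19·|sin 92.1°| = 0.43381 m/s.

0.434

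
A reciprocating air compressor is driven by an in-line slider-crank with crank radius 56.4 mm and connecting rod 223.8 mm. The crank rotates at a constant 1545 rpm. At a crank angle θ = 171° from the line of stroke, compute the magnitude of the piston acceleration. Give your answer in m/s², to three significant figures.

ω = 2π·1545/60 = 161.8 rad/s
x(θ) = r cosθ + √(L² − r² sin²θ); with ω constant, a = ω²·d²x/dθ².
d²x/dθ² = −r cosθ − r²(cos2θ)/√u − r⁴ sin²2θ/(4u^{3/2}),  u = L² − r² sin²θ = 0.0500086 m².
Substituting r = 0.0564 m, L = 0.2238 m, θ = 171°: d²x/dθ² = +0.042156 m.
a = ω²·d²x/dθ² = (161.8)²·(+0.042156) = +1103.5 m/s²;  |a| = 1103.5 m/s².

1100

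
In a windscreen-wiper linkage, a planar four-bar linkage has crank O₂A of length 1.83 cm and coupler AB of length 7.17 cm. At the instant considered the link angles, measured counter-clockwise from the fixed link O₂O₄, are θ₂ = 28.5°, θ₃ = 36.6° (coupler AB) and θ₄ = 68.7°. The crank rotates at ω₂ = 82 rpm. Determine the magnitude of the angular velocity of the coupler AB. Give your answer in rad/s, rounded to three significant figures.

2.66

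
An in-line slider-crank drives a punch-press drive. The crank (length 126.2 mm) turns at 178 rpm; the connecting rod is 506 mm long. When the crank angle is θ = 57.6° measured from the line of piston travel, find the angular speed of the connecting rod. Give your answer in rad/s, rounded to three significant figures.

ω = 18.64 rad/s (converted from 178 rpm).
The rod makes angle φ with the slider axis where L sinφ = r sinθ; differentiating, L cosφ·φ̇ = r ω cosθ.
L cosφ = √(L² − r² sin²θ) = 0.49465 m.
|ω_rod| = r ω |cosθ| / √(L² − r² sin²θ) = 0.1262·18.64·0.53583/0.49465 = 2.5482 rad/s.

2.55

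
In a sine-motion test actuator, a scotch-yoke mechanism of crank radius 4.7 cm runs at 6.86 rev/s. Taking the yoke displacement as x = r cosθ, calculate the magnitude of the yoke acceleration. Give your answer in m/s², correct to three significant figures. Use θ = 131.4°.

ω = 43.1 rad/s (from 6.86 rev/s).
x = r cosθ ⇒ ẍ = −rω² cosθ (ω constant).
|a| = rω²|cosθ| = 0.047·(43.1)²·|cos 131.4°| = 57.745 m/s².

57.7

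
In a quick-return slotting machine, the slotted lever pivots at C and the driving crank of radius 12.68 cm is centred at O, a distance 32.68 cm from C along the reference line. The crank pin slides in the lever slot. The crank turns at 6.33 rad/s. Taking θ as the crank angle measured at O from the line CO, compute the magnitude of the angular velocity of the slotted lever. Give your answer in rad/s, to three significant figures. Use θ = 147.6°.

2.26

ω = 6.33 rad/s
Crank pin A relative to C: A = (d + r cosθ, r sinθ); lever angle φ = atan2(r sinθ, d + r cosθ).
Differentiating tanφ: φ̇ = rω(d cosθ + r)/(d² + r² + 2dr cosθ).
d² + r² + 2dr cosθ = |CA|² = 0.0529016 m²;  d cosθ + r = -0.14913 m.
|ω_lever| = |0.1268·6.33·-0.14913| / 0.0529016 = 2.2626 rad/s.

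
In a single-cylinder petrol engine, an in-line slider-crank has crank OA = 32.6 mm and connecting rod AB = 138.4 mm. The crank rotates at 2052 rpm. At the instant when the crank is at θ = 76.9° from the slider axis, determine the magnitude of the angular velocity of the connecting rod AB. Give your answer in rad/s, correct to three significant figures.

11.8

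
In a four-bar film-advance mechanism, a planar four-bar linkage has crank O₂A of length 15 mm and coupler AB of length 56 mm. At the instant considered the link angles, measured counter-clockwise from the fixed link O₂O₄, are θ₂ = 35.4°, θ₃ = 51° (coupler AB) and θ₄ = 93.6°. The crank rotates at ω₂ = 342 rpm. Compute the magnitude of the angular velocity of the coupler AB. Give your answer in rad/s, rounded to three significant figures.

12.0

ω₂ = 35.81 rad/s (from 342 rpm).
Differentiating the loop-closure r₂e^{iθ₂}+r₃e^{iθ₃}=r₁+r₄e^{iθ₄} gives r₂ω₂e^{iθ₂}+r₃ω₃e^{iθ₃}=r₄ω₄e^{iθ₄}.
Eliminating the other unknown: ω₃ = r₂ω₂ sin(θ₄−θ₂) / [r₃ sin(θ₃−θ₄)].
Numerator sine = +0.84989; denominator sine = -0.67688.
Result = 0.015·35.81·(+0.84989) / (0.056·(-0.67688)) = -12.045 rad/s; magnitude 12.045 rad/s.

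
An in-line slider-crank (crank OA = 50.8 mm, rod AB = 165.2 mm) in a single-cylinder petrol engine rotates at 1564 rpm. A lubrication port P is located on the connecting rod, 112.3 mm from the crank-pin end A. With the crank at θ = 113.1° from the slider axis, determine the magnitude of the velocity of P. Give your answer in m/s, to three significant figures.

ω = 163.8 rad/s.  Crank-pin speed |V_A| = rω = 8.3201 m/s, perpendicular to OA.
Rod angle: sinφ = −(r/L) sinθ ⇒ φ = -16.430°; ω_rod = −rω cosθ/√(L²−r²sin²θ) = +20.601 rad/s.
V_P = V_A + ω_rod × AP, with AP = 0.1123 m along the rod.
Components: V_Px = −rω sinθ − a·ω_rod·sinφ = -6.9986 m/s;  V_Py = rω cosθ + a·ω_rod·cosφ = -1.0453 m/s.
|V_P| = √(V_Px² + V_Py²) = 7.0763 m/s.

7.08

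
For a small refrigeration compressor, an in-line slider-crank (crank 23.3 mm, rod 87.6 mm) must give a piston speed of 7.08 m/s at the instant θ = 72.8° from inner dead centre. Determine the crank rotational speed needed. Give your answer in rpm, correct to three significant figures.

For an in-line slider-crank, |v_piston| = rω|sinθ|·[1 + r cosθ/√(L² − r² sin²θ)].
With r = 0.0233 m, L = 0.0876 m, θ = 72.8°: the bracketed kinematic factor |dx/dθ| = 0.024068 m.
ω = v/|dx/dθ| = 7.08/0.024068 = 294.17 rad/s.
N = 60ω/(2π) = 2809.1 rpm.

2810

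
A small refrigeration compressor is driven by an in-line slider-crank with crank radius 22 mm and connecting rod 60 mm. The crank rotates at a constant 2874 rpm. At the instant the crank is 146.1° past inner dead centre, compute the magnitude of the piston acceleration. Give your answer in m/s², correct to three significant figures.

1350

ω = 2π·2874/60 = 301 rad/s
x(θ) = r cosθ + √(L² − r² sin²θ); with ω constant, a = ω²·d²x/dθ².
d²x/dθ² = −r cosθ − r²(cos2θ)/√u − r⁴ sin²2θ/(4u^{3/2}),  u = L² − r² sin²θ = 0.00344944 m².
Substituting r = 0.022 m, L = 0.06 m, θ = 146.1°: d²x/dθ² = +0.014899 m.
a = ω²·d²x/dθ² = (301)²·(+0.014899) = +1349.5 m/s²;  |a| = 1349.5 m/s².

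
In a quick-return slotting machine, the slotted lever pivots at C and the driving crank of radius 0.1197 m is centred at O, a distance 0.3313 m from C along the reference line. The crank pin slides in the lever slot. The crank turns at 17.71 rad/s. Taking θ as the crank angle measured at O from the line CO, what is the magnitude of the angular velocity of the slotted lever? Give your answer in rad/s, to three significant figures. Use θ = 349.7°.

ω = 17.71 rad/s
Crank pin A relative to C: A = (d + r cosθ, r sinθ); lever angle φ = atan2(r sinθ, d + r cosθ).
Differentiating tanφ: φ̇ = rω(d cosθ + r)/(d² + r² + 2dr cosθ).
d² + r² + 2dr cosθ = |CA|² = 0.202123 m²;  d cosθ + r = +0.44566 m.
|ω_lever| = |0.1197·17.71·+0.44566| / 0.202123 = 4.6741 rad/s.

4.67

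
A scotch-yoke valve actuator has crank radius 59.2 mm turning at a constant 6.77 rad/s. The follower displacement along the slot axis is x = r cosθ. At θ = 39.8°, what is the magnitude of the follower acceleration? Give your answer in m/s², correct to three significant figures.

ω = 6.77 rad/s
x = r cosθ ⇒ ẍ = −rω² cosθ (ω constant).
|a| = rω²|cosθ| = 0.0592·(6.77)²·|cos 39.8°| = 2.0846 m/s².

2.08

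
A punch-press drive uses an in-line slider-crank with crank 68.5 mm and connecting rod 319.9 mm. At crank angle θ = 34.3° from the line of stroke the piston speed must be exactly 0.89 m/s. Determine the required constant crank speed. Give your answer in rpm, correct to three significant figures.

187

For an in-line slider-crank, |v_piston| = rω|sinθ|·[1 + r cosθ/√(L² − r² sin²θ)].
With r = 0.0685 m, L = 0.3199 m, θ = 34.3°: the bracketed kinematic factor |dx/dθ| = 0.04548 m.
ω = v/|dx/dθ| = 0.89/0.04548 = 19.569 rad/s.
N = 60ω/(2π) = 186.87 rpm.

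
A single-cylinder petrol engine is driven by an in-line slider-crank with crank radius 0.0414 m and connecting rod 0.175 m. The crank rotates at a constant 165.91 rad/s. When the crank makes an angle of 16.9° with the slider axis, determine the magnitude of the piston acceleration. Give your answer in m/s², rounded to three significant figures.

ω = 165.9 rad/s
x(θ) = r cosθ + √(L² − r² sin²θ); with ω constant, a = ω²·d²x/dθ².
d²x/dθ² = −r cosθ − r²(cos2θ)/√u − r⁴ sin²2θ/(4u^{3/2}),  u = L² − r² sin²θ = 0.0304802 m².
Substituting r = 0.0414 m, L = 0.175 m, θ = 16.9°: d²x/dθ² = -0.047813 m.
a = ω²·d²x/dθ² = (165.9)²·(-0.047813) = -1316.1 m/s²;  |a| = 1316.1 m/s².

1320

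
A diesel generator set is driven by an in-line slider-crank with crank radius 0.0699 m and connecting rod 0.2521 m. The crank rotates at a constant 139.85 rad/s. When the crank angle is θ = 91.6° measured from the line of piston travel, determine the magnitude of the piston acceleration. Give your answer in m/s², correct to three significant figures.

432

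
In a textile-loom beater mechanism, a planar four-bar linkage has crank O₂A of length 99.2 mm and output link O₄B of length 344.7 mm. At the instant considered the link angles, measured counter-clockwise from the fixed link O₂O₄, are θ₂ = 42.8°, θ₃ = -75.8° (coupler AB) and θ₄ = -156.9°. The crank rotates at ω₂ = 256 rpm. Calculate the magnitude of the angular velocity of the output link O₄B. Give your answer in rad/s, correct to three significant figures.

6.86

ω₂ = 26.81 rad/s (from 256 rpm).
Differentiating the loop-closure r₂e^{iθ₂}+r₃e^{iθ₃}=r₁+r₄e^{iθ₄} gives r₂ω₂e^{iθ₂}+r₃ω₃e^{iθ₃}=r₄ω₄e^{iθ₄}.
Eliminating the other unknown: ω₄ = r₂ω₂ sin(θ₂−θ₃) / [r₄ sin(θ₄−θ₃)].
Numerator sine = +0.87798; denominator sine = -0.98796.
Result = 0.0992·26.81·(+0.87798) / (0.3447·(-0.98796)) = -6.8562 rad/s; magnitude 6.8562 rad/s.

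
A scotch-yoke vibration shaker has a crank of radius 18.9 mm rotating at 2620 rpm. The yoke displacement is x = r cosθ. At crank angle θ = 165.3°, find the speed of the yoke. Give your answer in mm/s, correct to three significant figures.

1320

ω = 274.4 rad/s (from 2620 rpm).
x = r cosθ ⇒ ẋ = −rω sinθ.
|v| = rω|sinθ| = 0.0189·274.4·|sin 165.3°| = 1.3159 m/s = 1315.9 mm/s.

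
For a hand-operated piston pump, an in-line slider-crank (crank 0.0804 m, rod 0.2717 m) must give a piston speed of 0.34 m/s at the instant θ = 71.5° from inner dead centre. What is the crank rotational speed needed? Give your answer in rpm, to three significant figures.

38.8

For an in-line slider-crank, |v_piston| = rω|sinθ|·[1 + r cosθ/√(L² − r² sin²θ)].
With r = 0.0804 m, L = 0.2717 m, θ = 71.5°: the bracketed kinematic factor |dx/dθ| = 0.083704 m.
ω = v/|dx/dθ| = 0.34/0.083704 = 4.0619 rad/s.
N = 60ω/(2π) = 38.789 rpm.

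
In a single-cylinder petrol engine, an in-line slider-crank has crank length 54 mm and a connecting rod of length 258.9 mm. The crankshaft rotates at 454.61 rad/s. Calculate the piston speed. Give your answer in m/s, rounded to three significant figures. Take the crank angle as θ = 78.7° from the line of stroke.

ω = 454.6 rad/s
For an in-line slider-crank, x = r cosθ + √(L² − r² sin²θ), so v = −rω sinθ·[1 + r cosθ/√(L² − r² sin²θ)].
With r = 0.054 m, L = 0.2589 m, θ = 78.7°: √(L² − r² sin²θ) = 0.25343 m.
v = −0.054·454.6·0.98061·[1 + 0.054·0.19595/0.25343] = -25.078 m/s.
|v| = 25.078 m/s.

25.1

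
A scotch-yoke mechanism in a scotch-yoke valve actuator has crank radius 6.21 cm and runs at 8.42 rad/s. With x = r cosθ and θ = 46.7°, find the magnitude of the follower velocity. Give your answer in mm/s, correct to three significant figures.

381

ω = 8.42 rad/s
x = r cosθ ⇒ ẋ = −rω sinθ.
|v| = rω|sinθ| = 0.0621·8.42·|sin 46.7°| = 0.38054 m/s = 380.54 mm/s.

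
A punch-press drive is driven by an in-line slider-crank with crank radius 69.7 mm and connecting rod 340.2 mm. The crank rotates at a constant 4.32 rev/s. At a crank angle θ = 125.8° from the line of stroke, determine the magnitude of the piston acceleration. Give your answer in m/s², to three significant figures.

33.3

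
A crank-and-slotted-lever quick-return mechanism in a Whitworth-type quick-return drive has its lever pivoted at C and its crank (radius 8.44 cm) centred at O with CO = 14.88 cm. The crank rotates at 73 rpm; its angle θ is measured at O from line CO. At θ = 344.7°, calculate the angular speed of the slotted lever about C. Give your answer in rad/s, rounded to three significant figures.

2.75

ω = 7.645 rad/s (from 73 rpm).
Crank pin A relative to C: A = (d + r cosθ, r sinθ); lever angle φ = atan2(r sinθ, d + r cosθ).
Differentiating tanφ: φ̇ = rω(d cosθ + r)/(d² + r² + 2dr cosθ).
d² + r² + 2dr cosθ = |CA|² = 0.053492 m²;  d cosθ + r = +0.22793 m.
|ω_lever| = |0.0844·7.645·+0.22793| / 0.053492 = 2.7492 rad/s.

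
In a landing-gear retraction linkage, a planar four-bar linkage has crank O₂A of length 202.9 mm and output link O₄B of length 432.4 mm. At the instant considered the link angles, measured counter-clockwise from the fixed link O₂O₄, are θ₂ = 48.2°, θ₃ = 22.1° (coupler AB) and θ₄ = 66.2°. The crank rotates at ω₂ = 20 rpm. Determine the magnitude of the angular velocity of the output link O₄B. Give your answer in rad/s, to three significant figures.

0.621

ω₂ = 2.094 rad/s (from 20 rpm).
Differentiating the loop-closure r₂e^{iθ₂}+r₃e^{iθ₃}=r₁+r₄e^{iθ₄} gives r₂ω₂e^{iθ₂}+r₃ω₃e^{iθ₃}=r₄ω₄e^{iθ₄}.
Eliminating the other unknown: ω₄ = r₂ω₂ sin(θ₂−θ₃) / [r₄ sin(θ₄−θ₃)].
Numerator sine = +0.43994; denominator sine = +0.69591.
Result = 0.2029·2.094·(+0.43994) / (0.4324·(+0.69591)) = +0.62129 rad/s; magnitude 0.62129 rad/s.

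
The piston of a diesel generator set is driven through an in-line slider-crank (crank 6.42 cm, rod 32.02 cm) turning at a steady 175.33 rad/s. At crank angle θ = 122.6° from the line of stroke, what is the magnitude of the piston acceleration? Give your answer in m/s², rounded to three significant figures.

1230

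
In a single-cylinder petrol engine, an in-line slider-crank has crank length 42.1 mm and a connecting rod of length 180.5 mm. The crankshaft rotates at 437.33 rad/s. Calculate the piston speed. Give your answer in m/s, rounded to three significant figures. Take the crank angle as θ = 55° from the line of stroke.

ω = 437.3 rad/s
For an in-line slider-crank, x = r cosθ + √(L² − r² sin²θ), so v = −rω sinθ·[1 + r cosθ/√(L² − r² sin²θ)].
With r = 0.0421 m, L = 0.1805 m, θ = 55°: √(L² − r² sin²θ) = 0.17717 m.
v = −0.0421·437.3·0.81915·[1 + 0.0421·0.57358/0.17717] = -17.137 m/s.
|v| = 17.137 m/s.

17.1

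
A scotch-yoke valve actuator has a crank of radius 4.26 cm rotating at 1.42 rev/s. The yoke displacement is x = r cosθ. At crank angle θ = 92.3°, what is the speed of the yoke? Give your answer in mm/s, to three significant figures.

ω = 8.922 rad/s (from 1.42 rev/s).
x = r cosθ ⇒ ẋ = −rω sinθ.
|v| = rω|sinθ| = 0.0426·8.922·|sin 92.3°| = 0.37978 m/s = 379.78 mm/s.

380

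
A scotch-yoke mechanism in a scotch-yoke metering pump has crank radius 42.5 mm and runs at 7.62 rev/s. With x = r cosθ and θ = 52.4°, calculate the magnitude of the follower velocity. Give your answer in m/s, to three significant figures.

1.61

ω = 47.88 rad/s (from 7.62 rev/s).
x = r cosθ ⇒ ẋ = −rω sinθ.
|v| = rω|sinθ| = 0.0425·47.88·|sin 52.4°| = 1.6122 m/s.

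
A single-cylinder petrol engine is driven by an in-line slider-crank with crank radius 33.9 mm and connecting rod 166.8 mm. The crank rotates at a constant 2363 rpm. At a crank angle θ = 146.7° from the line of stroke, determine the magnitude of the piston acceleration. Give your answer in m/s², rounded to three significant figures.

ω = 2π·2363/60 = 247.5 rad/s
x(θ) = r cosθ + √(L² − r² sin²θ); with ω constant, a = ω²·d²x/dθ².
d²x/dθ² = −r cosθ − r²(cos2θ)/√u − r⁴ sin²2θ/(4u^{3/2}),  u = L² − r² sin²θ = 0.0274758 m².
Substituting r = 0.0339 m, L = 0.1668 m, θ = 146.7°: d²x/dθ² = +0.025519 m.
a = ω²·d²x/dθ² = (247.5)²·(+0.025519) = +1562.6 m/s²;  |a| = 1562.6 m/s².

1560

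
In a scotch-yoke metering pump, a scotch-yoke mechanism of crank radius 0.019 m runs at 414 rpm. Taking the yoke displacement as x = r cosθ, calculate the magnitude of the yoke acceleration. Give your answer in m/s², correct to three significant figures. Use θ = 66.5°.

14.2

ω = 43.35 rad/s (from 414 rpm).
x = r cosθ ⇒ ẍ = −rω² cosθ (ω constant).
|a| = rω²|cosθ| = 0.019·(43.35)²·|cos 66.5°| = 14.24 m/s².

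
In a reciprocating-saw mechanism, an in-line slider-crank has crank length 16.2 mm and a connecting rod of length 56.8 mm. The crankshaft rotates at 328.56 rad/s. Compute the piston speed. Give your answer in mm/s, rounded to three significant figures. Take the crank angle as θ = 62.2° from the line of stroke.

ω = 328.6 rad/s
For an in-line slider-crank, x = r cosθ + √(L² − r² sin²θ), so v = −rω sinθ·[1 + r cosθ/√(L² − r² sin²θ)].
With r = 0.0162 m, L = 0.0568 m, θ = 62.2°: √(L² − r² sin²θ) = 0.054963 m.
v = −0.0162·328.6·0.88458·[1 + 0.0162·0.46639/0.054963] = -5.3556 m/s.
|v| = 5.3556 m/s = 5355.6 mm/s.

5360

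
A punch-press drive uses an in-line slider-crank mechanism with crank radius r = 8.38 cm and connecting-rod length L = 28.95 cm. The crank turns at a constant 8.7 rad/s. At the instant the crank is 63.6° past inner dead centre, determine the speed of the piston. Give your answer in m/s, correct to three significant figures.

0.740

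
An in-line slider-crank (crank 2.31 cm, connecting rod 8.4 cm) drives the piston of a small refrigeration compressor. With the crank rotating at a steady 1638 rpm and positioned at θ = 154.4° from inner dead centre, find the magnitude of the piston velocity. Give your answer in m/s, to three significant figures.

ω = 2π·1638/60 = 171.5 rad/s
For an in-line slider-crank, x = r cosθ + √(L² − r² sin²θ), so v = −rω sinθ·[1 + r cosθ/√(L² − r² sin²θ)].
With r = 0.0231 m, L = 0.084 m, θ = 154.4°: √(L² − r² sin²θ) = 0.083405 m.
v = −0.0231·171.5·0.43209·[1 + 0.0231·-0.90183/0.083405] = -1.2844 m/s.
|v| = 1.2844 m/s.

1.28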